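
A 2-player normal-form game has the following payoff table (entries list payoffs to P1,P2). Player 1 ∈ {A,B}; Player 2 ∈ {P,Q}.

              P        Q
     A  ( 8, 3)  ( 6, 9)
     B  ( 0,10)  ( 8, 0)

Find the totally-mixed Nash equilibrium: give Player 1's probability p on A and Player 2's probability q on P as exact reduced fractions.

P1 indiff ⇒ q·8+(1-q)·6 = q·0+(1-q)·8 ⇒ q(8) = (1-q)(2) ⇒ q = 1/5
P2 indiff ⇒ p·3+(1-p)·10 = p·9+(1-p)·0 ⇒ p(-6) = (1-p)(-10) ⇒ p = 5/8

p=5/8, q=1/5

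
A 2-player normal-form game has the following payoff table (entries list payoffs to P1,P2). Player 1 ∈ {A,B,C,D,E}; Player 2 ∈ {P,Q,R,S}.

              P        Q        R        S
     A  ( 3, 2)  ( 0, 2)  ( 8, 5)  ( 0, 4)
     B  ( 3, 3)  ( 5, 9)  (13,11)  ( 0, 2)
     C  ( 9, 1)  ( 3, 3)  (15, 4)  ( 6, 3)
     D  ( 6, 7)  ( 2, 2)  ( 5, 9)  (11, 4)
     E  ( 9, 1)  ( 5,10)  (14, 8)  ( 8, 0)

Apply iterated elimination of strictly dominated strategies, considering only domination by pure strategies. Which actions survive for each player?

IESDS → P1:{B,C,E} P2:{Q,R}

P1 drop A (C beats it: P:9>3 Q:3>0 R:15>8 S:6>0)
P2 drop P (R beats it: B:11>3 C:4>1 D:9>7 E:8>1)
P2 drop S (R beats it: B:11>2 C:4>3 D:9>4 E:8>0)
P1 drop D (B beats it: Q:5>2 R:13>5)
P1→{B,C,E} P2→{Q,R}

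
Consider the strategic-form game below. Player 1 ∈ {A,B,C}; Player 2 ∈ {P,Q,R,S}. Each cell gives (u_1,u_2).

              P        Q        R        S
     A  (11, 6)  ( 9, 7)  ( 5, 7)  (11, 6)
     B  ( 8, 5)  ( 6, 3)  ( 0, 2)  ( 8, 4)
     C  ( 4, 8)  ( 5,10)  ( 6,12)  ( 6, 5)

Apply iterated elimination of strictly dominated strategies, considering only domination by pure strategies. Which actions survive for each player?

Survivors P1:{A,C} P2:{Q,R}

P1 drop B (A beats it: P:11>8 Q:9>6 R:5>0 S:11>8)
P2 drop P (Q beats it: A:7>6 C:10>8)
P2 drop S (Q beats it: A:7>6 C:10>5)
P1→{A,C} P2→{Q,R}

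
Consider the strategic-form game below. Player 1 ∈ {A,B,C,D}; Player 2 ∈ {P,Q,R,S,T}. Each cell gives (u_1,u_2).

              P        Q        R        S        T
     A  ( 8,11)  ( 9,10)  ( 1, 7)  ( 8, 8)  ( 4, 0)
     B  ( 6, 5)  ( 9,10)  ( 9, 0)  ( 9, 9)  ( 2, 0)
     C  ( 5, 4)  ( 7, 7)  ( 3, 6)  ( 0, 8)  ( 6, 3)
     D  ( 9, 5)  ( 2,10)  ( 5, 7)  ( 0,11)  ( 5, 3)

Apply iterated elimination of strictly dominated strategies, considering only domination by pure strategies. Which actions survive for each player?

P2 drop R (Q beats it: A:10>7 B:10>0 C:7>6 D:10>7)
P2 drop T (P beats it: A:11>0 B:5>0 C:4>3 D:5>3)
P1 drop C (A beats it: P:8>5 Q:9>7 S:8>0)
P1→{A,B,D} P2→{P,Q,S}

Survivors P1:{A,B,D} P2:{P,Q,S}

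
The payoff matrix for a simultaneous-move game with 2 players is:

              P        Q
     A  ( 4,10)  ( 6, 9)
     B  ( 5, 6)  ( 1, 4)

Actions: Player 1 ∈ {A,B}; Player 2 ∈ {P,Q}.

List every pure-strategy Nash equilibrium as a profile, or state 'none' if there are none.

(A,P): not NE [P1→B gives 5>4]
(A,Q): not NE [P2→P gives 10>9]
(B,P): NE
(B,Q): not NE [P1→A gives 6>1; P2→P gives 6>4]

PSNE = {(B,P)}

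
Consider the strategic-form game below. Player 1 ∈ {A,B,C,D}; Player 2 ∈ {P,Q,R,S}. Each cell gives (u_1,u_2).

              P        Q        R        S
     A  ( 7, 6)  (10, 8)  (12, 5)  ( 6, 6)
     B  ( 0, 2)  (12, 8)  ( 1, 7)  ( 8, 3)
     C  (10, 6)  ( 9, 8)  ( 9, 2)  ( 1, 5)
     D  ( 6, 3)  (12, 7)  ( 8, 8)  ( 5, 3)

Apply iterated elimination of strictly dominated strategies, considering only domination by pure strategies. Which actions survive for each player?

Remaining: P1:{A,B,D} P2:{Q,R}

P2 drop P (Q beats it: A:8>6 B:8>2 C:8>6 D:7>3)
P1 drop C (A beats it: Q:10>9 R:12>9 S:6>1)
P2 drop S (Q beats it: A:8>6 B:8>3 D:7>3)
P1→{A,B,D} P2→{Q,R}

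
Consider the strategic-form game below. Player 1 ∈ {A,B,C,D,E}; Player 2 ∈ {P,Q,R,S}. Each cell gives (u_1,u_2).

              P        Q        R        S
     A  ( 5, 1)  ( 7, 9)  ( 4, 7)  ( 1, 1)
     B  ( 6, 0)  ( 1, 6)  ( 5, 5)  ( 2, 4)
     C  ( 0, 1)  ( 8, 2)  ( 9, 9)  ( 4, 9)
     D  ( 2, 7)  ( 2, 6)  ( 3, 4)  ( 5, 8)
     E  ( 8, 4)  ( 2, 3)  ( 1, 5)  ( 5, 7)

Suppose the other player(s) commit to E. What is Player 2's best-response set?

BR_2 = {S}

u_2(P vs E) = 4
u_2(Q vs E) = 3
u_2(R vs E) = 5
u_2(S vs E) = 7
max payoff 7 at {S}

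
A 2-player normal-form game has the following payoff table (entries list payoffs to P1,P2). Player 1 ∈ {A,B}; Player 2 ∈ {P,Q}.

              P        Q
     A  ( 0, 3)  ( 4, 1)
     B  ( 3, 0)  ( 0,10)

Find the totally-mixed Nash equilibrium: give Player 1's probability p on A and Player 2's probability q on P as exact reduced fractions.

P1 mixes 5/6 on A; P2 mixes 4/7 on P

P1 indiff ⇒ q·0+(1-q)·4 = q·3+(1-q)·0 ⇒ q(-3) = (1-q)(-4) ⇒ q = 4/7
P2 indiff ⇒ p·3+(1-p)·0 = p·1+(1-p)·10 ⇒ p(2) = (1-p)(10) ⇒ p = 5/6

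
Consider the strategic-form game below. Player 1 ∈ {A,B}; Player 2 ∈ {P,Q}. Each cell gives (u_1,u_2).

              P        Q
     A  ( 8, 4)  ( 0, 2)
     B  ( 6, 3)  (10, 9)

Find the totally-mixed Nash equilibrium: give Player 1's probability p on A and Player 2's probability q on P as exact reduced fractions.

P1 indiff ⇒ q·8+(1-q)·0 = q·6+(1-q)·10 ⇒ q(2) = (1-q)(10) ⇒ q = 5/6
P2 indiff ⇒ p·4+(1-p)·3 = p·2+(1-p)·9 ⇒ p(2) = (1-p)(6) ⇒ p = 3/4

(p,q) = (3/4, 5/6)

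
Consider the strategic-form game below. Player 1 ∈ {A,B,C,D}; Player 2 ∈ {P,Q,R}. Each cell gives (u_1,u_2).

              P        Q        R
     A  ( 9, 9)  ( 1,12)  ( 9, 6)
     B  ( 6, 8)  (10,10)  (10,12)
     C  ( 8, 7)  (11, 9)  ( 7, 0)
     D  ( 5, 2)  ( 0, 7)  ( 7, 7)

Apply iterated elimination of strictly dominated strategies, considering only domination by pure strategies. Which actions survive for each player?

Survivors P1:{B,C} P2:{Q,R}

P1 drop D (A beats it: P:9>5 Q:1>0 R:9>7)
P2 drop P (Q beats it: A:12>9 B:10>8 C:9>7)
P1 drop A (B beats it: Q:10>1 R:10>9)
P1→{B,C} P2→{Q,R}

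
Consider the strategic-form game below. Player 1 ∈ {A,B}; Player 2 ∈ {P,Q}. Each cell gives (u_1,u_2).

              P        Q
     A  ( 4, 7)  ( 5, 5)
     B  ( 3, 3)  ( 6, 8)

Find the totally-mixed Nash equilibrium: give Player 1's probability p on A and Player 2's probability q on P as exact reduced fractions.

(p,q) = (5/7, 1/2)

P1 indiff ⇒ q·4+(1-q)·5 = q·3+(1-q)·6 ⇒ q(1) = (1-q)(1) ⇒ q = 1/2
P2 indiff ⇒ p·7+(1-p)·3 = p·5+(1-p)·8 ⇒ p(2) = (1-p)(5) ⇒ p = 5/7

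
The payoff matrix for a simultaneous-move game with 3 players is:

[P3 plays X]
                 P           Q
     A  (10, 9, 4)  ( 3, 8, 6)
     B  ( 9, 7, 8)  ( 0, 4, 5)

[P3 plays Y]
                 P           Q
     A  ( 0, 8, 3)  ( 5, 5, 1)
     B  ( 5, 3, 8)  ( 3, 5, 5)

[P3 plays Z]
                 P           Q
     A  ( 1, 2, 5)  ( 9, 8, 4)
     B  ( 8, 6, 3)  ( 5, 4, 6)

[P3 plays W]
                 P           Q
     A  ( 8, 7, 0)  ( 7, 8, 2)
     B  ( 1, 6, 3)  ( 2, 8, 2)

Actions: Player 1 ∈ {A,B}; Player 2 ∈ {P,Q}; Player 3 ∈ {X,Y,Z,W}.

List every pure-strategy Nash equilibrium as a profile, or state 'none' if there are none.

Equilibria: none

(A,P,X): not NE [P3→Z gives 5>4]
(A,P,Y): not NE [P1→B gives 5>0; P3→Z gives 5>3]
(A,P,Z): not NE [P1→B gives 8>1; P2→Q gives 8>2]
(A,P,W): not NE [P2→Q gives 8>7; P3→Z gives 5>0]
(A,Q,X): not NE [P2→P gives 9>8]
(A,Q,Y): not NE [P2→P gives 8>5; P3→X gives 6>1]
(A,Q,Z): not NE [P3→X gives 6>4]
(A,Q,W): not NE [P3→X gives 6>2]
(B,P,X): not NE [P1→A gives 10>9]
(B,P,Y): not NE [P2→Q gives 5>3]
(B,P,Z): not NE [P3→Y gives 8>3]
(B,P,W): not NE [P1→A gives 8>1; P2→Q gives 8>6; P3→Y gives 8>3]
(B,Q,X): not NE [P1→A gives 3>0; P2→P gives 7>4; P3→Z gives 6>5]
(B,Q,Y): not NE [P1→A gives 5>3; P3→Z gives 6>5]
(B,Q,Z): not NE [P1→A gives 9>5; P2→P gives 6>4]
(B,Q,W): not NE [P1→A gives 7>2; P3→Z gives 6>2]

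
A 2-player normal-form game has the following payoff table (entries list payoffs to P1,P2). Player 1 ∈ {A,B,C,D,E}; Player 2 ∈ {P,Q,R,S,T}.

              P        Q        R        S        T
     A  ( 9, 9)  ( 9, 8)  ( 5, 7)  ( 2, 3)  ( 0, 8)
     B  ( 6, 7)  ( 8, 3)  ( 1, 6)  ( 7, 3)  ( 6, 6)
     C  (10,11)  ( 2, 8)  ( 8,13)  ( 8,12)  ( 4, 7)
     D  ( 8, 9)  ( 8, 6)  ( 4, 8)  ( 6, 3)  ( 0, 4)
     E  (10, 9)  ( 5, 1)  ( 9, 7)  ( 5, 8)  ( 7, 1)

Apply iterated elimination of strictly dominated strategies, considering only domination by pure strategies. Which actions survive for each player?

Remaining: P1:{C,E} P2:{P,R,S}

P2 drop Q (P beats it: A:9>8 B:7>3 C:11>8 D:9>6 E:9>1)
P1 drop A (C beats it: P:10>9 R:8>5 S:8>2 T:4>0)
P1 drop D (C beats it: P:10>8 R:8>4 S:8>6 T:4>0)
P2 drop T (P beats it: B:7>6 C:11>7 E:9>1)
P1 drop B (C beats it: P:10>6 R:8>1 S:8>7)
P1→{C,E} P2→{P,R,S}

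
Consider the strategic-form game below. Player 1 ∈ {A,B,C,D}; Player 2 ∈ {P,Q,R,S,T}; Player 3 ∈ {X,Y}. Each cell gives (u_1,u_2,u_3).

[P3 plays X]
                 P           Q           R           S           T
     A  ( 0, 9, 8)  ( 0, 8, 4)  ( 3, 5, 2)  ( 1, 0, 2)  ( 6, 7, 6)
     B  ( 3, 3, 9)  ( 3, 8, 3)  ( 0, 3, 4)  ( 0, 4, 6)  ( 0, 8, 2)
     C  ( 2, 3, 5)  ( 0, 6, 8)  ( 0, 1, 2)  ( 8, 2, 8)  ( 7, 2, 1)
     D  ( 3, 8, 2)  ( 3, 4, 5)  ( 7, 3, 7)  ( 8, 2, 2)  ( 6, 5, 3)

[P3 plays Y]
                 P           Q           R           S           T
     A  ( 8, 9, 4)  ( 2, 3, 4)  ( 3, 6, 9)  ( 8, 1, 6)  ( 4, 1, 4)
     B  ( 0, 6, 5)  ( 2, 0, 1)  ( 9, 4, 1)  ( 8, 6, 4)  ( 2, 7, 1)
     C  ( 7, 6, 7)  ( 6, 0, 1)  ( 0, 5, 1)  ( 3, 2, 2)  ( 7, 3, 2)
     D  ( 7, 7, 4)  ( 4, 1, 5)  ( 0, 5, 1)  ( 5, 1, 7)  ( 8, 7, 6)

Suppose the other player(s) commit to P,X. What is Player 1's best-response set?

u_1(A vs P,X) = 0
u_1(B vs P,X) = 3
u_1(C vs P,X) = 2
u_1(D vs P,X) = 3
max payoff 3 at {B,D}

P1 best: {B,D}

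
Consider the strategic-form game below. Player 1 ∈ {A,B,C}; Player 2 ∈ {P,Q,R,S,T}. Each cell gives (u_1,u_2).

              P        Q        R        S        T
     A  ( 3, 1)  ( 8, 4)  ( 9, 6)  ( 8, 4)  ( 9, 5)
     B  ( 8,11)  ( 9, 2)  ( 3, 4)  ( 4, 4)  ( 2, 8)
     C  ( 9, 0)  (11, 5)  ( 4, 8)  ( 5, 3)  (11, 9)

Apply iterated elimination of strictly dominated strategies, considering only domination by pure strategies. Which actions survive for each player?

P1 drop B (C beats it: P:9>8 Q:11>9 R:4>3 S:5>4 T:11>2)
P2 drop P (Q beats it: A:4>1 C:5>0)
P2 drop Q (R beats it: A:6>4 C:8>5)
P2 drop S (R beats it: A:6>4 C:8>3)
P1→{A,C} P2→{R,T}

Survivors P1:{A,C} P2:{R,T}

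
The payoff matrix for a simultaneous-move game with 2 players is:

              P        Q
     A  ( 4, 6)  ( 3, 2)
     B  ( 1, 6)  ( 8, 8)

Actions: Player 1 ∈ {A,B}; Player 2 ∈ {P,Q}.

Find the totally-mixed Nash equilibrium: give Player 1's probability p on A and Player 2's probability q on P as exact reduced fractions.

P1 indiff ⇒ q·4+(1-q)·3 = q·1+(1-q)·8 ⇒ q(3) = (1-q)(5) ⇒ q = 5/8
P2 indiff ⇒ p·6+(1-p)·6 = p·2+(1-p)·8 ⇒ p(4) = (1-p)(2) ⇒ p = 1/3

(p,q) = (1/3, 5/8)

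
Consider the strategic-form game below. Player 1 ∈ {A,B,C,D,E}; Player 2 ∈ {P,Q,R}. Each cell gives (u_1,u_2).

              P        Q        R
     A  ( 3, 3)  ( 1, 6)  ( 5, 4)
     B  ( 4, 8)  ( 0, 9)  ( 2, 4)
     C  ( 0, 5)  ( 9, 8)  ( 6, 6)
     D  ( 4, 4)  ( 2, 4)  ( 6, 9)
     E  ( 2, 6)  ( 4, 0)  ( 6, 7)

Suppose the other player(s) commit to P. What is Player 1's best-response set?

u_1(A vs P) = 3
u_1(B vs P) = 4
u_1(C vs P) = 0
u_1(D vs P) = 4
u_1(E vs P) = 2
max payoff 4 at {B,D}

P1 best: {B,D}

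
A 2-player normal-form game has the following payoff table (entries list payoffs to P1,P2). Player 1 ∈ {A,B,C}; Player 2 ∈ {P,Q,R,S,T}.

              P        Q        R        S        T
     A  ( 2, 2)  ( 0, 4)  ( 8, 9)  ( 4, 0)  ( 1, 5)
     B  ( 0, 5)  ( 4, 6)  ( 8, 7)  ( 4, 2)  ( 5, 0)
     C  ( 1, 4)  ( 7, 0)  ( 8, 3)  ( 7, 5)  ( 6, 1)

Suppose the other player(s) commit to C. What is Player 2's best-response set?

P2 best: {S}

u_2(P vs C) = 4
u_2(Q vs C) = 0
u_2(R vs C) = 3
u_2(S vs C) = 5
u_2(T vs C) = 1
max payoff 5 at {S}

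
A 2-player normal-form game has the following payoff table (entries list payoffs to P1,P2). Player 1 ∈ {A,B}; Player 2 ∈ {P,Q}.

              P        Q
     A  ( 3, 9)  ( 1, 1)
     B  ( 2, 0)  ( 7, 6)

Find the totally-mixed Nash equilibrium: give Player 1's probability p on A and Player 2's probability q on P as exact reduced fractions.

(p,q) = (3/7, 6/7)

P1 indiff ⇒ q·3+(1-q)·1 = q·2+(1-q)·7 ⇒ q(1) = (1-q)(6) ⇒ q = 6/7
P2 indiff ⇒ p·9+(1-p)·0 = p·1+(1-p)·6 ⇒ p(8) = (1-p)(6) ⇒ p = 3/7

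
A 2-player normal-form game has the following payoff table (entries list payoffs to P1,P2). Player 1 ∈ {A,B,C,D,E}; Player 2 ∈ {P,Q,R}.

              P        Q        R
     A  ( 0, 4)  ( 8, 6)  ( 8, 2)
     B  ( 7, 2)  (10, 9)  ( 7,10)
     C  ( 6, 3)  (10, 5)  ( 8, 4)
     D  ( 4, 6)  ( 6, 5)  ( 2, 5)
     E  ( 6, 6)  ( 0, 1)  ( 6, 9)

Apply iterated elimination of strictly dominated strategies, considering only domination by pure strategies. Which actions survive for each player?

P1 drop D (B beats it: P:7>4 Q:10>6 R:7>2)
P1 drop E (B beats it: P:7>6 Q:10>0 R:7>6)
P2 drop P (Q beats it: A:6>4 B:9>2 C:5>3)
P1→{A,B,C} P2→{Q,R}

IESDS → P1:{A,B,C} P2:{Q,R}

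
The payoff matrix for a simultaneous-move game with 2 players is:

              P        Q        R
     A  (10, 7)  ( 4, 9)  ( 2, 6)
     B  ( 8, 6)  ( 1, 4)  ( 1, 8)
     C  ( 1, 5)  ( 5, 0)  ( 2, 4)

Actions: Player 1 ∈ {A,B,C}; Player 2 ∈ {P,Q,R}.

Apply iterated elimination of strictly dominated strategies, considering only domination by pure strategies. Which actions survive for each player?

P1 drop B (A beats it: P:10>8 Q:4>1 R:2>1)
P2 drop R (P beats it: A:7>6 C:5>4)
P1→{A,C} P2→{P,Q}

IESDS → P1:{A,C} P2:{P,Q}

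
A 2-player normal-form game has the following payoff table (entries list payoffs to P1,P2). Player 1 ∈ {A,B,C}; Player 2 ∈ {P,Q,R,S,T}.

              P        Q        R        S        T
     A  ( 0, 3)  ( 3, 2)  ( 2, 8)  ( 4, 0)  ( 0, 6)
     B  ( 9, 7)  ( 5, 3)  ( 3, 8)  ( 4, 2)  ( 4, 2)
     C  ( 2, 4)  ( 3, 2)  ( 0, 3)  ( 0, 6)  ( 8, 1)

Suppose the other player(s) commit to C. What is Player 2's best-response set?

P2 best: {S}

u_2(P vs C) = 4
u_2(Q vs C) = 2
u_2(R vs C) = 3
u_2(S vs C) = 6
u_2(T vs C) = 1
max payoff 6 at {S}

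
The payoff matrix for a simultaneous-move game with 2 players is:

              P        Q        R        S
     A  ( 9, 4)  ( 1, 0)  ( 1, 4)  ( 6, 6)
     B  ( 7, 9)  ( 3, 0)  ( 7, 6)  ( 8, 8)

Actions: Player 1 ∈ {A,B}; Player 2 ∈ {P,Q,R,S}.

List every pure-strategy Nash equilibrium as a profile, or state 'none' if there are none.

(A,P): not NE [P2→S gives 6>4]
(A,Q): not NE [P1→B gives 3>1; P2→S gives 6>0]
(A,R): not NE [P1→B gives 7>1; P2→S gives 6>4]
(A,S): not NE [P1→B gives 8>6]
(B,P): not NE [P1→A gives 9>7]
(B,Q): not NE [P2→P gives 9>0]
(B,R): not NE [P2→P gives 9>6]
(B,S): not NE [P2→P gives 9>8]

PSNE: ∅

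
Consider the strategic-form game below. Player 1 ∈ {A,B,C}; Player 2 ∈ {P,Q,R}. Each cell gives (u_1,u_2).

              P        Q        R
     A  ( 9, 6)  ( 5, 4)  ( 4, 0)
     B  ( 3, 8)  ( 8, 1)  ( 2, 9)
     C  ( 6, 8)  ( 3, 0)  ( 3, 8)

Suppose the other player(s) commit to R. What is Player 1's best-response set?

argmax u_1 = {A}

u_1(A vs R) = 4
u_1(B vs R) = 2
u_1(C vs R) = 3
max payoff 4 at {A}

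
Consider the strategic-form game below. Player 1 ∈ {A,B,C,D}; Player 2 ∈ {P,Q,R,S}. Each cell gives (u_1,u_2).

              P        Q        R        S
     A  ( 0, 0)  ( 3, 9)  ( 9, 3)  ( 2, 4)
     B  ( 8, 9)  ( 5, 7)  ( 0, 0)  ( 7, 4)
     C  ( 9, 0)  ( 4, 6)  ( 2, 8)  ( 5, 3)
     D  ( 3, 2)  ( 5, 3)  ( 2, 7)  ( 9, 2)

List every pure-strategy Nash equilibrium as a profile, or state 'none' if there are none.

Equilibria: none

(A,P): not NE [P1→C gives 9>0; P2→Q gives 9>0]
(A,Q): not NE [P1→D gives 5>3]
(A,R): not NE [P2→Q gives 9>3]
(A,S): not NE [P1→D gives 9>2; P2→Q gives 9>4]
(B,P): not NE [P1→C gives 9>8]
(B,Q): not NE [P2→P gives 9>7]
(B,R): not NE [P1→A gives 9>0; P2→P gives 9>0]
(B,S): not NE [P1→D gives 9>7; P2→P gives 9>4]
(C,P): not NE [P2→R gives 8>0]
(C,Q): not NE [P1→D gives 5>4; P2→R gives 8>6]
(C,R): not NE [P1→A gives 9>2]
(C,S): not NE [P1→D gives 9>5; P2→R gives 8>3]
(D,P): not NE [P1→C gives 9>3; P2→R gives 7>2]
(D,Q): not NE [P2→R gives 7>3]
(D,R): not NE [P1→A gives 9>2]
(D,S): not NE [P2→R gives 7>2]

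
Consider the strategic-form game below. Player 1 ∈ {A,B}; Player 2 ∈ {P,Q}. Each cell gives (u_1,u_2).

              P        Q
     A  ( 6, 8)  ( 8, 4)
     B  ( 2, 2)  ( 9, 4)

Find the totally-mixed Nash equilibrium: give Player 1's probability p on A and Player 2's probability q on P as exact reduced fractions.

(p,q) = (1/3, 1/5)

P1 indiff ⇒ q·6+(1-q)·8 = q·2+(1-q)·9 ⇒ q(4) = (1-q)(1) ⇒ q = 1/5
P2 indiff ⇒ p·8+(1-p)·2 = p·4+(1-p)·4 ⇒ p(4) = (1-p)(2) ⇒ p = 1/3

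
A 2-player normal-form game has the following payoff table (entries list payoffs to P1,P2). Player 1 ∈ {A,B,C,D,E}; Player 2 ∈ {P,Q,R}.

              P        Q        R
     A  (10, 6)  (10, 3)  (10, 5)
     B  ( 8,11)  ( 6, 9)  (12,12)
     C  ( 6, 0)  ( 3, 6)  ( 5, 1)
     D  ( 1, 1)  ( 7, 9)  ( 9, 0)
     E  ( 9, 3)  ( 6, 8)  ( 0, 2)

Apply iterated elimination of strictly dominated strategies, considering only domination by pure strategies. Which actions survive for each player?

P1 drop C (A beats it: P:10>6 Q:10>3 R:10>5)
P1 drop D (A beats it: P:10>1 Q:10>7 R:10>9)
P1 drop E (A beats it: P:10>9 Q:10>6 R:10>0)
P2 drop Q (P beats it: A:6>3 B:11>9)
P1→{A,B} P2→{P,R}

IESDS → P1:{A,B} P2:{P,R}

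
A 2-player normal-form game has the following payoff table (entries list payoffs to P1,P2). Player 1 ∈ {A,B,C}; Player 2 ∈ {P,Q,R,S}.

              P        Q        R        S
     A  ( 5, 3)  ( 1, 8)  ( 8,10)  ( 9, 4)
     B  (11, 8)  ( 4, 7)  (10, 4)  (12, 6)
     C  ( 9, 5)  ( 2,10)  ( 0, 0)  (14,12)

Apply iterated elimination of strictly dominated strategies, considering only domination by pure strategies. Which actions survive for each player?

P1 drop A (B beats it: P:11>5 Q:4>1 R:10>8 S:12>9)
P2 drop R (P beats it: B:8>4 C:5>0)
P1→{B,C} P2→{P,Q,S}

IESDS → P1:{B,C} P2:{P,Q,S}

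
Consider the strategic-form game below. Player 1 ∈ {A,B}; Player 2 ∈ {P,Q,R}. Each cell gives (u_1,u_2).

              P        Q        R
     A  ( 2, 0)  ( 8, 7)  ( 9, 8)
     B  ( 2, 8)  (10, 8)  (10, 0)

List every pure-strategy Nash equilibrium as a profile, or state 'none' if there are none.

NE set: (B,P), (B,Q)

(A,P): not NE [P2→R gives 8>0]
(A,Q): not NE [P1→B gives 10>8; P2→R gives 8>7]
(A,R): not NE [P1→B gives 10>9]
(B,P): NE
(B,Q): NE
(B,R): not NE [P2→Q gives 8>0]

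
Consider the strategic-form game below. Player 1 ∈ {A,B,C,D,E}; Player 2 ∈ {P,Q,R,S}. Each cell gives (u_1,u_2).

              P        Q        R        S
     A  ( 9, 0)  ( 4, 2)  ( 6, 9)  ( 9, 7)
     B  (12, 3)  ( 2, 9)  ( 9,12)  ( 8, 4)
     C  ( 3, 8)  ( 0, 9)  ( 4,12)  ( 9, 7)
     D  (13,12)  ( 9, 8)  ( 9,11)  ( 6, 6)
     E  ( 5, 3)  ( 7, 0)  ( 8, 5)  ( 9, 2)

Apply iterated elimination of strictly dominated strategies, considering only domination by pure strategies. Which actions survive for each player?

Survivors P1:{B,D} P2:{P,R}

P2 drop Q (R beats it: A:9>2 B:12>9 C:12>9 D:11>8 E:5>0)
P2 drop S (R beats it: A:9>7 B:12>4 C:12>7 D:11>6 E:5>2)
P1 drop A (B beats it: P:12>9 R:9>6)
P1 drop C (B beats it: P:12>3 R:9>4)
P1 drop E (B beats it: P:12>5 R:9>8)
P1→{B,D} P2→{P,R}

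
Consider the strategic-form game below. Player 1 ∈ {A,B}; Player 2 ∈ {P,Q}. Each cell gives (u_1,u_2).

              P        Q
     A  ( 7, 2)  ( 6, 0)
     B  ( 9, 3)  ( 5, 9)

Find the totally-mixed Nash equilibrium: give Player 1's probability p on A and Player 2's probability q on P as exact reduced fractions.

(p,q) = (3/4, 1/3)

P1 indiff ⇒ q·7+(1-q)·6 = q·9+(1-q)·5 ⇒ q(-2) = (1-q)(-1) ⇒ q = 1/3
P2 indiff ⇒ p·2+(1-p)·3 = p·0+(1-p)·9 ⇒ p(2) = (1-p)(6) ⇒ p = 3/4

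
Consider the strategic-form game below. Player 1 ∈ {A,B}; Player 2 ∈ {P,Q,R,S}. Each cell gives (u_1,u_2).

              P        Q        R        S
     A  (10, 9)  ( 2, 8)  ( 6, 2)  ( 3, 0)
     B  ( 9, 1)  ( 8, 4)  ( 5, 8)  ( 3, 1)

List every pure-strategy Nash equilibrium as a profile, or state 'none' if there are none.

Nash profiles: (A,P)

(A,P): NE
(A,Q): not NE [P1→B gives 8>2; P2→P gives 9>8]
(A,R): not NE [P2→P gives 9>2]
(A,S): not NE [P2→P gives 9>0]
(B,P): not NE [P1→A gives 10>9; P2→R gives 8>1]
(B,Q): not NE [P2→R gives 8>4]
(B,R): not NE [P1→A gives 6>5]
(B,S): not NE [P2→R gives 8>1]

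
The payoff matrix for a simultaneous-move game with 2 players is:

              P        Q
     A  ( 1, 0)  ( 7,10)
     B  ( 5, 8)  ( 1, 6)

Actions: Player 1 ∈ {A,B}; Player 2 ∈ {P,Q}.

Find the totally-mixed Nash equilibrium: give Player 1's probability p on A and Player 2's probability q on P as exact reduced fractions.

p=1/6, q=3/5

P1 indiff ⇒ q·1+(1-q)·7 = q·5+(1-q)·1 ⇒ q(-4) = (1-q)(-6) ⇒ q = 3/5
P2 indiff ⇒ p·0+(1-p)·8 = p·10+(1-p)·6 ⇒ p(-10) = (1-p)(-2) ⇒ p = 1/6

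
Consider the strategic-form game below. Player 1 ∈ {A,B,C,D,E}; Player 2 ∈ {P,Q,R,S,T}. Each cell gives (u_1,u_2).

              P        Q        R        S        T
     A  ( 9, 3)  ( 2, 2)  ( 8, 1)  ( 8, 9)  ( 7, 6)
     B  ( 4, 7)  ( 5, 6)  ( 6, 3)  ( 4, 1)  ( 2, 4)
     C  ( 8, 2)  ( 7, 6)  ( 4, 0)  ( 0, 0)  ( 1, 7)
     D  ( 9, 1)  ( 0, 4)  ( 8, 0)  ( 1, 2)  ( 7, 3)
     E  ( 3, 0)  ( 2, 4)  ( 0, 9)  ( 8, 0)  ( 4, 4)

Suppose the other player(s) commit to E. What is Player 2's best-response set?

u_2(P vs E) = 0
u_2(Q vs E) = 4
u_2(R vs E) = 9
u_2(S vs E) = 0
u_2(T vs E) = 4
max payoff 9 at {R}

argmax u_2 = {R}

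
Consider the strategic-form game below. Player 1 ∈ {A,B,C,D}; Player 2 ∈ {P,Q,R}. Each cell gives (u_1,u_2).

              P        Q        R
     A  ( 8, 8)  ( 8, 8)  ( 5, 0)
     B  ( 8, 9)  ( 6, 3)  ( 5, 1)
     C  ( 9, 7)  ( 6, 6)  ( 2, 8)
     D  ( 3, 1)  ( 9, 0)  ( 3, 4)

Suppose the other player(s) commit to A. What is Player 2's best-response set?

P2 best: {P,Q}

u_2(P vs A) = 8
u_2(Q vs A) = 8
u_2(R vs A) = 0
max payoff 8 at {P,Q}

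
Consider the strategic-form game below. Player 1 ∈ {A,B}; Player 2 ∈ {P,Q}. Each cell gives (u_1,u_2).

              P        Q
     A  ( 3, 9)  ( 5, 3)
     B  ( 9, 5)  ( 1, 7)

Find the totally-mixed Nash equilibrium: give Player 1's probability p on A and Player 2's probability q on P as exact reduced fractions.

p=1/4, q=2/5

P1 indiff ⇒ q·3+(1-q)·5 = q·9+(1-q)·1 ⇒ q(-6) = (1-q)(-4) ⇒ q = 2/5
P2 indiff ⇒ p·9+(1-p)·5 = p·3+(1-p)·7 ⇒ p(6) = (1-p)(2) ⇒ p = 1/4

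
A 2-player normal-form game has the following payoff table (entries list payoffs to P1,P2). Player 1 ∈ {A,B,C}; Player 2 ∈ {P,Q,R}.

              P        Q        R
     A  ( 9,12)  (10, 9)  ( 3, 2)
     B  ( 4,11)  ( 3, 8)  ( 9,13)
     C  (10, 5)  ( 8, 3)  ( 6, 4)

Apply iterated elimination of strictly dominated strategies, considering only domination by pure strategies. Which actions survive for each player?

P2 drop Q (P beats it: A:12>9 B:11>8 C:5>3)
P1 drop A (C beats it: P:10>9 R:6>3)
P1→{B,C} P2→{P,R}

Remaining: P1:{B,C} P2:{P,R}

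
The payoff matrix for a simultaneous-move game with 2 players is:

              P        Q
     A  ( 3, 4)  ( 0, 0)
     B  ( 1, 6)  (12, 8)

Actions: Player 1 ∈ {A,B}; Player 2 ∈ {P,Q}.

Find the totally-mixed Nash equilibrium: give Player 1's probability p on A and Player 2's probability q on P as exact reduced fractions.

P1 indiff ⇒ q·3+(1-q)·0 = q·1+(1-q)·12 ⇒ q(2) = (1-q)(12) ⇒ q = 6/7
P2 indiff ⇒ p·4+(1-p)·6 = p·0+(1-p)·8 ⇒ p(4) = (1-p)(2) ⇒ p = 1/3

P1 mixes 1/3 on A; P2 mixes 6/7 on P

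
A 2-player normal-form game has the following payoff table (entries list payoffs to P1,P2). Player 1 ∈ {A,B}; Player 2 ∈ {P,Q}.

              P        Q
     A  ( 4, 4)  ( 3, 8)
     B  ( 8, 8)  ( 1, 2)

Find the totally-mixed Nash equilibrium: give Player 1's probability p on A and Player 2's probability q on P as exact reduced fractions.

P1 indiff ⇒ q·4+(1-q)·3 = q·8+(1-q)·1 ⇒ q(-4) = (1-q)(-2) ⇒ q = 1/3
P2 indiff ⇒ p·4+(1-p)·8 = p·8+(1-p)·2 ⇒ p(-4) = (1-p)(-6) ⇒ p = 3/5

(p,q) = (3/5, 1/3)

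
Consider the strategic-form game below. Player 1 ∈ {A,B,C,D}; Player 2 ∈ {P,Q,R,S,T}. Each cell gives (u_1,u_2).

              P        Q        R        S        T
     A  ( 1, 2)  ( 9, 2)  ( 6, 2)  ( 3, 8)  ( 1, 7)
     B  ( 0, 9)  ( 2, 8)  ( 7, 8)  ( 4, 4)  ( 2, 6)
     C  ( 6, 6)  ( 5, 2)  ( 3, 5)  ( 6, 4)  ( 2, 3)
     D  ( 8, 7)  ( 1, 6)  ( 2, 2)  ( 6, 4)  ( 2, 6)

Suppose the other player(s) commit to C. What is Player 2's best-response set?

u_2(P vs C) = 6
u_2(Q vs C) = 2
u_2(R vs C) = 5
u_2(S vs C) = 4
u_2(T vs C) = 3
max payoff 6 at {P}

argmax u_2 = {P}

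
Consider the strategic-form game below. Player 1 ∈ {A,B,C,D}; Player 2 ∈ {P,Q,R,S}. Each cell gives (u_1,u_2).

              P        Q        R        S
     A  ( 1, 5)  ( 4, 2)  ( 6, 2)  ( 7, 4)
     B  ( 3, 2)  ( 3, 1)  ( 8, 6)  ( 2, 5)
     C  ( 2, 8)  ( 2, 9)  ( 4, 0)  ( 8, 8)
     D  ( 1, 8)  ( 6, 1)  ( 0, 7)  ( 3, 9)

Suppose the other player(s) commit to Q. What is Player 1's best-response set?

u_1(A vs Q) = 4
u_1(B vs Q) = 3
u_1(C vs Q) = 2
u_1(D vs Q) = 6
max payoff 6 at {D}

BR_1 = {D}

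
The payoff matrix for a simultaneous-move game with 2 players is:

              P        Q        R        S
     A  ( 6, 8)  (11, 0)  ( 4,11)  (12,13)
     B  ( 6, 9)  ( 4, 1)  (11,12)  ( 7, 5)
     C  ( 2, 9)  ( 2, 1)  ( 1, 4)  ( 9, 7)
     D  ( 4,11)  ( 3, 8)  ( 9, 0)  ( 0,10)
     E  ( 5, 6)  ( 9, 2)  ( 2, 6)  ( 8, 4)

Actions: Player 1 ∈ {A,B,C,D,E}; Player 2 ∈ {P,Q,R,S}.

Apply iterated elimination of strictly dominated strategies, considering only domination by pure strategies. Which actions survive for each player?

P1 drop C (A beats it: P:6>2 Q:11>2 R:4>1 S:12>9)
P1 drop D (B beats it: P:6>4 Q:4>3 R:11>9 S:7>0)
P1 drop E (A beats it: P:6>5 Q:11>9 R:4>2 S:12>8)
P2 drop P (R beats it: A:11>8 B:12>9)
P2 drop Q (R beats it: A:11>0 B:12>1)
P1→{A,B} P2→{R,S}

Survivors P1:{A,B} P2:{R,S}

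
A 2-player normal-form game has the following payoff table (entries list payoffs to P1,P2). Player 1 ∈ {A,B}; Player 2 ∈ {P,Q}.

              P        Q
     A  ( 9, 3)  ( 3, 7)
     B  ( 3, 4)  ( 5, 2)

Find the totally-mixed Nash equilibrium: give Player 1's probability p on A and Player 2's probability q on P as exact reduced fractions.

P1 mixes 1/3 on A; P2 mixes 1/4 on P

P1 indiff ⇒ q·9+(1-q)·3 = q·3+(1-q)·5 ⇒ q(6) = (1-q)(2) ⇒ q = 1/4
P2 indiff ⇒ p·3+(1-p)·4 = p·7+(1-p)·2 ⇒ p(-4) = (1-p)(-2) ⇒ p = 1/3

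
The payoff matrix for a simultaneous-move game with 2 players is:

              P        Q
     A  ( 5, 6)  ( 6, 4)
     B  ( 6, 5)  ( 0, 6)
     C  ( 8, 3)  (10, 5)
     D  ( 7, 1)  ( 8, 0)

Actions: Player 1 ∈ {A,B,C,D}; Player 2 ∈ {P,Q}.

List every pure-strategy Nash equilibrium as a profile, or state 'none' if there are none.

(A,P): not NE [P1→C gives 8>5]
(A,Q): not NE [P1→C gives 10>6; P2→P gives 6>4]
(B,P): not NE [P1→C gives 8>6; P2→Q gives 6>5]
(B,Q): not NE [P1→C gives 10>0]
(C,P): not NE [P2→Q gives 5>3]
(C,Q): NE
(D,P): not NE [P1→C gives 8>7]
(D,Q): not NE [P1→C gives 10>8; P2→P gives 1>0]

PSNE = {(C,Q)}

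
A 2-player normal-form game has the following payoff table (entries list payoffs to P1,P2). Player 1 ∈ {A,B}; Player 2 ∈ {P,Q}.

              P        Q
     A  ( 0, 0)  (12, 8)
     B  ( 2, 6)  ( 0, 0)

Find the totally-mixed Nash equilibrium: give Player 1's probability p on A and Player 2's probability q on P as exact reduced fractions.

P1 indiff ⇒ q·0+(1-q)·12 = q·2+(1-q)·0 ⇒ q(-2) = (1-q)(-12) ⇒ q = 6/7
P2 indiff ⇒ p·0+(1-p)·6 = p·8+(1-p)·0 ⇒ p(-8) = (1-p)(-6) ⇒ p = 3/7

(p,q) = (3/7, 6/7)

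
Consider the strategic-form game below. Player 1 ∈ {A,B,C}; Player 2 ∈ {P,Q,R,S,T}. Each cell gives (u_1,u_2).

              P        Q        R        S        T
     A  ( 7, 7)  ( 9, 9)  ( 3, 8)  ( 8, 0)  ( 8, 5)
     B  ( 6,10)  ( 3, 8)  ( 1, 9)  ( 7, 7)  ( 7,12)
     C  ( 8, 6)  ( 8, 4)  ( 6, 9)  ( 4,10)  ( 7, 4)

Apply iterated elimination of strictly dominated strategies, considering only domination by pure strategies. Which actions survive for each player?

P1 drop B (A beats it: P:7>6 Q:9>3 R:3>1 S:8>7 T:8>7)
P2 drop P (R beats it: A:8>7 C:9>6)
P2 drop T (R beats it: A:8>5 C:9>4)
P1→{A,C} P2→{Q,R,S}

Remaining: P1:{A,C} P2:{Q,R,S}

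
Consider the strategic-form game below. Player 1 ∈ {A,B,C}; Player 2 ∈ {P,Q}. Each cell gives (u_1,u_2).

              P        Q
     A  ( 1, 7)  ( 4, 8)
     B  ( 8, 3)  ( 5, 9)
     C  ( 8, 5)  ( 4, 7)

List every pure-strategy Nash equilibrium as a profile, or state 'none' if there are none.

Nash profiles: (B,Q)

(A,P): not NE [P1→C gives 8>1; P2→Q gives 8>7]
(A,Q): not NE [P1→B gives 5>4]
(B,P): not NE [P2→Q gives 9>3]
(B,Q): NE
(C,P): not NE [P2→Q gives 7>5]
(C,Q): not NE [P1→B gives 5>4]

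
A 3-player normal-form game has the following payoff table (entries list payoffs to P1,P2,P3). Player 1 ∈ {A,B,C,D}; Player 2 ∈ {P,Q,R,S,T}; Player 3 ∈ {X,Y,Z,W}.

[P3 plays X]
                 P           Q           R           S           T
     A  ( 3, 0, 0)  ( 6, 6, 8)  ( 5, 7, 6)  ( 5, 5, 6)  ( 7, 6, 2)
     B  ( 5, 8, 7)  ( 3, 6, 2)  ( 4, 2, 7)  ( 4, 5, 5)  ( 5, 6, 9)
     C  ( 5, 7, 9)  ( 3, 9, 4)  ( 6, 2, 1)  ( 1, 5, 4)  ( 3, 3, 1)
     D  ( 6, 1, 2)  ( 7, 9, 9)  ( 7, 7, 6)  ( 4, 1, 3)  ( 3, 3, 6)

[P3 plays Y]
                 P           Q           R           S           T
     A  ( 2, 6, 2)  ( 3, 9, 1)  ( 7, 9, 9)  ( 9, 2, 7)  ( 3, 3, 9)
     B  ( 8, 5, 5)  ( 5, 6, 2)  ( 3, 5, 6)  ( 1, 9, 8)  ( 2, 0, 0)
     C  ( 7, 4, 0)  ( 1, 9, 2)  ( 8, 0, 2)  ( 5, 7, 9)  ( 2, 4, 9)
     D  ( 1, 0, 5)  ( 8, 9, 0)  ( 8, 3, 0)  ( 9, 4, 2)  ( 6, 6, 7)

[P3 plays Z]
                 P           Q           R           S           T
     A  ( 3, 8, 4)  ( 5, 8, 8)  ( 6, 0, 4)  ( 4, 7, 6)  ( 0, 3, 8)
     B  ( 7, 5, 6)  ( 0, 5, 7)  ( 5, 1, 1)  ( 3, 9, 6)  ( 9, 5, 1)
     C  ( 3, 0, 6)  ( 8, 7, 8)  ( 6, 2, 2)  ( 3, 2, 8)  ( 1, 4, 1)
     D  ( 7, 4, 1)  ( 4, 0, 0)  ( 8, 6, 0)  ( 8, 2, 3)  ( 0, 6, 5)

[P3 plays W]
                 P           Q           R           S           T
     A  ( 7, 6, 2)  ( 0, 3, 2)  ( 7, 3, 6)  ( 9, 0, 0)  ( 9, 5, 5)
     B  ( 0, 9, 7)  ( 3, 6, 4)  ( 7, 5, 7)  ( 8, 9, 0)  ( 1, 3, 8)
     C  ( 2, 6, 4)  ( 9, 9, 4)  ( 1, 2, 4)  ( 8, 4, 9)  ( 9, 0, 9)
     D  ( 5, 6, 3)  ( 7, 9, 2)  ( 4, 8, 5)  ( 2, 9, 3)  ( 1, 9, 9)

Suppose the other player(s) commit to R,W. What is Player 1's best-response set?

BR_1 = {A,B}

u_1(A vs R,W) = 7
u_1(B vs R,W) = 7
u_1(C vs R,W) = 1
u_1(D vs R,W) = 4
max payoff 7 at {A,B}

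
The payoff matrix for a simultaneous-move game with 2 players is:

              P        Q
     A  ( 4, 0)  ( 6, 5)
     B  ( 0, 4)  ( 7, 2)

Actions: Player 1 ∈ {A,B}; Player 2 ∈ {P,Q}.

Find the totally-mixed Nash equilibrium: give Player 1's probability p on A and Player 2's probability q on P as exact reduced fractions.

P1 indiff ⇒ q·4+(1-q)·6 = q·0+(1-q)·7 ⇒ q(4) = (1-q)(1) ⇒ q = 1/5
P2 indiff ⇒ p·0+(1-p)·4 = p·5+(1-p)·2 ⇒ p(-5) = (1-p)(-2) ⇒ p = 2/7

p=2/7, q=1/5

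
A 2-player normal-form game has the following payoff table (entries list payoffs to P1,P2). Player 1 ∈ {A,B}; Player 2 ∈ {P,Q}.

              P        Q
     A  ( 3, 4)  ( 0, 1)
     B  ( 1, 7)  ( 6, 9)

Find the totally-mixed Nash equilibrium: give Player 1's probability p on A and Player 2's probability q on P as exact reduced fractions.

p=2/5, q=3/4

P1 indiff ⇒ q·3+(1-q)·0 = q·1+(1-q)·6 ⇒ q(2) = (1-q)(6) ⇒ q = 3/4
P2 indiff ⇒ p·4+(1-p)·7 = p·1+(1-p)·9 ⇒ p(3) = (1-p)(2) ⇒ p = 2/5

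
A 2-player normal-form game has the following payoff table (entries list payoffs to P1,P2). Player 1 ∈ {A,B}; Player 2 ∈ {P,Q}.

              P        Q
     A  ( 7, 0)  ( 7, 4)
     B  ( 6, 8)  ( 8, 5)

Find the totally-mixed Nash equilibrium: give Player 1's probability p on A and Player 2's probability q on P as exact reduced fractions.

P1 indiff ⇒ q·7+(1-q)·7 = q·6+(1-q)·8 ⇒ q(1) = (1-q)(1) ⇒ q = 1/2
P2 indiff ⇒ p·0+(1-p)·8 = p·4+(1-p)·5 ⇒ p(-4) = (1-p)(-3) ⇒ p = 3/7

(p,q) = (3/7, 1/2)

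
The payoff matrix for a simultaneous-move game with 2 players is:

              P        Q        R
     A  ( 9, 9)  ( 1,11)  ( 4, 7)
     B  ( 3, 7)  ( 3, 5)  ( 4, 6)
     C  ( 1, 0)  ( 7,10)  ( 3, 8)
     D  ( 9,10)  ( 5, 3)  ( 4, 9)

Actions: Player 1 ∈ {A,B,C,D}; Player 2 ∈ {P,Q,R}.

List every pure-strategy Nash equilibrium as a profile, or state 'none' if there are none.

PSNE = {(C,Q), (D,P)}

(A,P): not NE [P2→Q gives 11>9]
(A,Q): not NE [P1→C gives 7>1]
(A,R): not NE [P2→Q gives 11>7]
(B,P): not NE [P1→D gives 9>3]
(B,Q): not NE [P1→C gives 7>3; P2→P gives 7>5]
(B,R): not NE [P2→P gives 7>6]
(C,P): not NE [P1→D gives 9>1; P2→Q gives 10>0]
(C,Q): NE
(C,R): not NE [P1→D gives 4>3; P2→Q gives 10>8]
(D,P): NE
(D,Q): not NE [P1→C gives 7>5; P2→P gives 10>3]
(D,R): not NE [P2→P gives 10>9]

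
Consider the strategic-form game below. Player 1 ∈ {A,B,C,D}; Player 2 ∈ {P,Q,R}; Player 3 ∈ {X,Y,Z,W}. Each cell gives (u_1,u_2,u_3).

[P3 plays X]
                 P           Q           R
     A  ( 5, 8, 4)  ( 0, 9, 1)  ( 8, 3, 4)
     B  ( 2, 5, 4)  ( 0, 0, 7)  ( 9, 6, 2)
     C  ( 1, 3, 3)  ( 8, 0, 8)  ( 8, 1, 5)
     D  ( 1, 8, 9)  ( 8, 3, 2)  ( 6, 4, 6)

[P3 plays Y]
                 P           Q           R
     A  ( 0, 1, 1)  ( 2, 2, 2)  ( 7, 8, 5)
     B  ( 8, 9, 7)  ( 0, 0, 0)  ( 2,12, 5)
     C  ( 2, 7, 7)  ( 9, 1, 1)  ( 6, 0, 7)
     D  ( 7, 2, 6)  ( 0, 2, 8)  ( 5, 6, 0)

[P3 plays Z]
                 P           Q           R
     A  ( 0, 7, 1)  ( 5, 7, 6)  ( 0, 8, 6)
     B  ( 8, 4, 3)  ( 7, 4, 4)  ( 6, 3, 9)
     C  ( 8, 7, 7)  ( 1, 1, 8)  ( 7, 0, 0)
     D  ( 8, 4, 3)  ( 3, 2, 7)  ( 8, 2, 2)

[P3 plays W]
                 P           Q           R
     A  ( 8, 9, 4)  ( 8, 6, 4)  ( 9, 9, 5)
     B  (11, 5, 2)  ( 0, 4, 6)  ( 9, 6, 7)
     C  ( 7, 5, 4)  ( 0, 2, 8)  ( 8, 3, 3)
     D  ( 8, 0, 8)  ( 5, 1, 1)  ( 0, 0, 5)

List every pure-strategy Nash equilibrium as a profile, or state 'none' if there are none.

(A,P,X): not NE [P2→Q gives 9>8]
(A,P,Y): not NE [P1→B gives 8>0; P2→R gives 8>1; P3→W gives 4>1]
(A,P,Z): not NE [P1→D gives 8>0; P2→R gives 8>7; P3→W gives 4>1]
(A,P,W): not NE [P1→B gives 11>8]
(A,Q,X): not NE [P1→D gives 8>0; P3→Z gives 6>1]
(A,Q,Y): not NE [P1→C gives 9>2; P2→R gives 8>2; P3→Z gives 6>2]
(A,Q,Z): not NE [P1→B gives 7>5; P2→R gives 8>7]
(A,Q,W): not NE [P2→R gives 9>6; P3→Z gives 6>4]
(A,R,X): not NE [P1→B gives 9>8; P2→Q gives 9>3; P3→Z gives 6>4]
(A,R,Y): not NE [P3→Z gives 6>5]
(A,R,Z): not NE [P1→D gives 8>0]
(A,R,W): not NE [P3→Z gives 6>5]
(B,P,X): not NE [P1→A gives 5>2; P2→R gives 6>5; P3→Y gives 7>4]
(B,P,Y): not NE [P2→R gives 12>9]
(B,P,Z): not NE [P3→Y gives 7>3]
(B,P,W): not NE [P2→R gives 6>5; P3→Y gives 7>2]
(B,Q,X): not NE [P1→D gives 8>0; P2→R gives 6>0]
(B,Q,Y): not NE [P1→C gives 9>0; P2→R gives 12>0; P3→X gives 7>0]
(B,Q,Z): not NE [P3→X gives 7>4]
(B,Q,W): not NE [P1→A gives 8>0; P2→R gives 6>4; P3→X gives 7>6]
(B,R,X): not NE [P3→Z gives 9>2]
(B,R,Y): not NE [P1→A gives 7>2; P3→Z gives 9>5]
(B,R,Z): not NE [P1→D gives 8>6; P2→Q gives 4>3]
(B,R,W): not NE [P3→Z gives 9>7]
(C,P,X): not NE [P1→A gives 5>1; P3→Z gives 7>3]
(C,P,Y): not NE [P1→B gives 8>2]
(C,P,Z): NE
(C,P,W): not NE [P1→B gives 11>7; P3→Z gives 7>4]
(C,Q,X): not NE [P2→P gives 3>0]
(C,Q,Y): not NE [P2→P gives 7>1; P3→W gives 8>1]
(C,Q,Z): not NE [P1→B gives 7>1; P2→P gives 7>1]
(C,Q,W): not NE [P1→A gives 8>0; P2→P gives 5>2]
(C,R,X): not NE [P1→B gives 9>8; P2→P gives 3>1; P3→Y gives 7>5]
(C,R,Y): not NE [P1→A gives 7>6; P2→P gives 7>0]
(C,R,Z): not NE [P1→D gives 8>7; P2→P gives 7>0; P3→Y gives 7>0]
(C,R,W): not NE [P1→B gives 9>8; P2→P gives 5>3; P3→Y gives 7>3]
(D,P,X): not NE [P1→A gives 5>1]
(D,P,Y): not NE [P1→B gives 8>7; P2→R gives 6>2; P3→X gives 9>6]
(D,P,Z): not NE [P3→X gives 9>3]
(D,P,W): not NE [P1→B gives 11>8; P2→Q gives 1>0; P3→X gives 9>8]
(D,Q,X): not NE [P2→P gives 8>3; P3→Y gives 8>2]
(D,Q,Y): not NE [P1→C gives 9>0; P2→R gives 6>2]
(D,Q,Z): not NE [P1→B gives 7>3; P2→P gives 4>2; P3→Y gives 8>7]
(D,Q,W): not NE [P1→A gives 8>5; P3→Y gives 8>1]
(D,R,X): not NE [P1→B gives 9>6; P2→P gives 8>4]
(D,R,Y): not NE [P1→A gives 7>5; P3→X gives 6>0]
(D,R,Z): not NE [P2→P gives 4>2; P3→X gives 6>2]
(D,R,W): not NE [P1→B gives 9>0; P2→Q gives 1>0; P3→X gives 6>5]

NE set: (C,P,Z)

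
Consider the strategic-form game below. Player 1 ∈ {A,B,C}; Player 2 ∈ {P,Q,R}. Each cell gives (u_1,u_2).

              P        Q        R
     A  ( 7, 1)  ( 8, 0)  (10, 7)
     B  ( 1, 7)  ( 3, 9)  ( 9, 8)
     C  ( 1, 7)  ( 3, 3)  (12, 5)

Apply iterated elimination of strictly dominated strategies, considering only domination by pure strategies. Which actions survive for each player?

P1 drop B (A beats it: P:7>1 Q:8>3 R:10>9)
P2 drop Q (P beats it: A:1>0 C:7>3)
P1→{A,C} P2→{P,R}

Survivors P1:{A,C} P2:{P,R}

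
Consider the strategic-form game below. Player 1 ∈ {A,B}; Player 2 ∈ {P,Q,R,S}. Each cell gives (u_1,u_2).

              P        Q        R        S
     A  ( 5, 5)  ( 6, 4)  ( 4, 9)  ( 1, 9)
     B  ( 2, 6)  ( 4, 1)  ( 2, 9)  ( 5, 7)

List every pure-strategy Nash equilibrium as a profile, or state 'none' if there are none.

(A,P): not NE [P2→S gives 9>5]
(A,Q): not NE [P2→S gives 9>4]
(A,R): NE
(A,S): not NE [P1→B gives 5>1]
(B,P): not NE [P1→A gives 5>2; P2→R gives 9>6]
(B,Q): not NE [P1→A gives 6>4; P2→R gives 9>1]
(B,R): not NE [P1→A gives 4>2]
(B,S): not NE [P2→R gives 9>7]

PSNE = {(A,R)}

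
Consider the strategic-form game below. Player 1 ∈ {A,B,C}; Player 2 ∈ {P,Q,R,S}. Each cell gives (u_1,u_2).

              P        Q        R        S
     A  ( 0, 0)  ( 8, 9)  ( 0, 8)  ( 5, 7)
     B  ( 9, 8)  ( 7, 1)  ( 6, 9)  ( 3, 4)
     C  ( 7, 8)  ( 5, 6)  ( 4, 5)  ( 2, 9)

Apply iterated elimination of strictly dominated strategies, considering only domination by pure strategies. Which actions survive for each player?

Survivors P1:{A,B} P2:{Q,R}

P1 drop C (B beats it: P:9>7 Q:7>5 R:6>4 S:3>2)
P2 drop P (R beats it: A:8>0 B:9>8)
P2 drop S (R beats it: A:8>7 B:9>4)
P1→{A,B} P2→{Q,R}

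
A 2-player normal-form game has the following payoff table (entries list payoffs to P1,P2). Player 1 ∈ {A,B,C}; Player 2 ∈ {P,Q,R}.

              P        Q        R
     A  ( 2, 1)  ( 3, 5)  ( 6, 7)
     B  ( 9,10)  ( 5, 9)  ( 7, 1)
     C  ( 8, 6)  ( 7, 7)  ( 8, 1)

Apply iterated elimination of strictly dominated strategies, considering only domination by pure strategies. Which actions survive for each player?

P1 drop A (B beats it: P:9>2 Q:5>3 R:7>6)
P2 drop R (P beats it: B:10>1 C:6>1)
P1→{B,C} P2→{P,Q}

Survivors P1:{B,C} P2:{P,Q}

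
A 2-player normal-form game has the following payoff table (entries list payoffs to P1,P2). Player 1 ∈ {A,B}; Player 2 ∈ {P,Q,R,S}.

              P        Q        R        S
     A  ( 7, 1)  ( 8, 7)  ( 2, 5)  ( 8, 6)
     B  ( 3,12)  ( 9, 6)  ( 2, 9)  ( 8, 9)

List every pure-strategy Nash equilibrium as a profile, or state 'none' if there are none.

(A,P): not NE [P2→Q gives 7>1]
(A,Q): not NE [P1→B gives 9>8]
(A,R): not NE [P2→Q gives 7>5]
(A,S): not NE [P2→Q gives 7>6]
(B,P): not NE [P1→A gives 7>3]
(B,Q): not NE [P2→P gives 12>6]
(B,R): not NE [P2→P gives 12>9]
(B,S): not NE [P2→P gives 12>9]

PSNE: ∅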